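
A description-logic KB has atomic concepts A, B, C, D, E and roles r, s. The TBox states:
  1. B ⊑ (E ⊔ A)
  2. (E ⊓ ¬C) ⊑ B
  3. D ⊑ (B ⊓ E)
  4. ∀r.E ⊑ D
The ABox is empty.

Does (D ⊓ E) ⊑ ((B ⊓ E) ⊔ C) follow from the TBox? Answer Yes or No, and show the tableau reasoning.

Yes

1. (D ⊓ E) ⊑ ((B ⊓ E) ⊔ C)  ⇔  ((D ⊓ E) ⊓ ((¬B ⊔ ¬E) ⊓ ¬C)) unsat w.r.t. T
   all branches close; clash {E, ¬E} at x₀
2. Hence (D ⊓ E) ⊑ ((B ⊓ E) ⊔ C): entailed.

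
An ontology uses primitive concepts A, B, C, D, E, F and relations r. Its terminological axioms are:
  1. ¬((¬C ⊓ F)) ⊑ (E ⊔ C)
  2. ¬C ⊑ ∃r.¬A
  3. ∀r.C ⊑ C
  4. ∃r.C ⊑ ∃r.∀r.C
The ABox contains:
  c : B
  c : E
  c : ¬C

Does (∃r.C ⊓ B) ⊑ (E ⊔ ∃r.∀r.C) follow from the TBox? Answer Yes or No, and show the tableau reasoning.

1. (∃r.C ⊓ B) ⊑ (E ⊔ ∃r.∀r.C)  ⇔  ((∃r.C ⊓ B) ⊓ (¬E ⊓ ∀r.∃r.¬C)) unsat w.r.t. T
   all branches close; clash {C, ¬C} at an ∃-successor
2. Hence (∃r.C ⊓ B) ⊑ (E ⊔ ∃r.∀r.C): entailed.

Yes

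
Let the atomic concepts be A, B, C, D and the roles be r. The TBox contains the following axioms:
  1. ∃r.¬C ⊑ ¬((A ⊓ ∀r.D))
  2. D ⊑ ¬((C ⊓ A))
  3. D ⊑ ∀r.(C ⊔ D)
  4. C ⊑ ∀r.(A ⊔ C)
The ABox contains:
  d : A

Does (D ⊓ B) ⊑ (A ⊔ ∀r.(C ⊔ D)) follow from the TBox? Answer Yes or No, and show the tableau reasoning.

1. (D ⊓ B) ⊑ (A ⊔ ∀r.(C ⊔ D))  ⇔  ((D ⊓ B) ⊓ (¬A ⊓ ∃r.(¬C ⊓ ¬D))) unsat w.r.t. T
   all branches close; clash {C, ¬C} at an ∃-successor
2. Hence (D ⊓ B) ⊑ (A ⊔ ∀r.(C ⊔ D)): entailed.

Yes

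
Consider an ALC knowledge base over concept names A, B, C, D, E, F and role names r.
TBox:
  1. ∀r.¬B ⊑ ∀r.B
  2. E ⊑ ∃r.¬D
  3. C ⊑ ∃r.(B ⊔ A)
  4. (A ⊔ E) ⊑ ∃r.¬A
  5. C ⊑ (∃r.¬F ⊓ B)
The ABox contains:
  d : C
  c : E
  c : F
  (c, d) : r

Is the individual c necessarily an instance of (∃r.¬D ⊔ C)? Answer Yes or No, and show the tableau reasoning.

1. c : (∃r.¬D ⊔ C)?  L(c) = {E, F} ∪ {(∀r.D ⊓ ¬C)}
   clash {D, ¬D} at an ∃-successor — c ∈ (∃r.¬D ⊔ C)
2. Hence c : (∃r.¬D ⊔ C): entailed.

Yes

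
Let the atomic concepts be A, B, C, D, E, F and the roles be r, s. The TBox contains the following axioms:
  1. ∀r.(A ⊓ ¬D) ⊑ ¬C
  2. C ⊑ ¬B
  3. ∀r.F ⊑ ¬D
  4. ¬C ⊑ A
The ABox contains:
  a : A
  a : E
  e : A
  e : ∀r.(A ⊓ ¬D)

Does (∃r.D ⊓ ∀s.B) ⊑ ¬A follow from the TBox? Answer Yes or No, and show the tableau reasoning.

No

1. (∃r.D ⊓ ∀s.B) ⊑ ¬A  ⇔  ((∃r.D ⊓ ∀s.B) ⊓ A) unsat w.r.t. T
   open: L(x₀) ⊇ {A, ¬C, ∀s.B, ∃r.D, ∃r.¬F} (+ ∃-successors)
2. Hence (∃r.D ⊓ ∀s.B) ⊑ ¬A: not entailed.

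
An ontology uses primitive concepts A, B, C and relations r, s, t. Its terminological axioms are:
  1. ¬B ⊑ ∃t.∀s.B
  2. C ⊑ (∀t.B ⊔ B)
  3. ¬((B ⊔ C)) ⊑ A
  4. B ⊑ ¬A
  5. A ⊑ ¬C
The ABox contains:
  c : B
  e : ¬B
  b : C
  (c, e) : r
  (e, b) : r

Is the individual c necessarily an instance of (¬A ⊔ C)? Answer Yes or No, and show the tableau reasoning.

Yes

1. c : (¬A ⊔ C)?  L(c) = {B} ∪ {(A ⊓ ¬C)}
   clash {A, ¬A} at c — c ∈ (¬A ⊔ C)
2. Hence c : (¬A ⊔ C): entailed.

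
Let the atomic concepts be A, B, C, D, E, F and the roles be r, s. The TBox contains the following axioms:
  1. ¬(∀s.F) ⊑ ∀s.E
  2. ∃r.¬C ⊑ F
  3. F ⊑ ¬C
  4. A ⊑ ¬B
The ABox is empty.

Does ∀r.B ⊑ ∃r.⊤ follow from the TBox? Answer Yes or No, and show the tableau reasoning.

No

1. ∀r.B ⊑ ∃r.⊤  ⇔  (∀r.B ⊓ ∀r.⊥) unsat w.r.t. T
   open: L(x₀) ⊇ {¬A, ¬F, ∀r.B, ∀r.C, ∀r.⊥, …}
2. Hence ∀r.B ⊑ ∃r.⊤: not entailed.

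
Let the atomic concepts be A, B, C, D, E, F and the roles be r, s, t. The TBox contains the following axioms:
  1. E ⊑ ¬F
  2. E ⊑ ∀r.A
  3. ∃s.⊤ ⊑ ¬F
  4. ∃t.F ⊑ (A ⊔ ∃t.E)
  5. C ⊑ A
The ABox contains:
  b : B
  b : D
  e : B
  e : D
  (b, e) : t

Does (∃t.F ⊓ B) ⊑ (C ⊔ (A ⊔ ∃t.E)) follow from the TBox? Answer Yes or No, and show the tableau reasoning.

1. (∃t.F ⊓ B) ⊑ (C ⊔ (A ⊔ ∃t.E))  ⇔  ((∃t.F ⊓ B) ⊓ (¬C ⊓ (¬A ⊓ ∀t.¬E))) unsat w.r.t. T
   all branches close; clash {E, ¬E} at an ∃-successor
2. Hence (∃t.F ⊓ B) ⊑ (C ⊔ (A ⊔ ∃t.E)): entailed.

Yes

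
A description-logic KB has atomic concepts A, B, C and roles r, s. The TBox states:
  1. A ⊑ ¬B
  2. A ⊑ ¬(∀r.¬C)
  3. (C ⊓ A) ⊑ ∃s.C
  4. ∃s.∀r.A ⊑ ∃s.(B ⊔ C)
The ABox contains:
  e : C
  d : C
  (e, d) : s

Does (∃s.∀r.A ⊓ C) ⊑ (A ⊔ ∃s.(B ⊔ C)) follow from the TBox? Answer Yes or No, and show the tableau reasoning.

1. (∃s.∀r.A ⊓ C) ⊑ (A ⊔ ∃s.(B ⊔ C))  ⇔  ((∃s.∀r.A ⊓ C) ⊓ (¬A ⊓ ∀s.(¬B ⊓ ¬C))) unsat w.r.t. T
   all branches close; clash {C, ¬C} at an ∃-successor
2. Hence (∃s.∀r.A ⊓ C) ⊑ (A ⊔ ∃s.(B ⊔ C)): entailed.

Yes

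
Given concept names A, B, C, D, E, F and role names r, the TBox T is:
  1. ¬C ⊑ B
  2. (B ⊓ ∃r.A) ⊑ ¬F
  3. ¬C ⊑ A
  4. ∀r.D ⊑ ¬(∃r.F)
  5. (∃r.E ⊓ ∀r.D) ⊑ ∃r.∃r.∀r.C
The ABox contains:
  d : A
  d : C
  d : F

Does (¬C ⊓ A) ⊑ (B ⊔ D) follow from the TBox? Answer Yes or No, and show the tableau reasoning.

1. (¬C ⊓ A) ⊑ (B ⊔ D)  ⇔  ((¬C ⊓ A) ⊓ (¬B ⊓ ¬D)) unsat w.r.t. T
   all branches close; clash {B, ¬B} at x₀
2. Hence (¬C ⊓ A) ⊑ (B ⊔ D): entailed.

Yes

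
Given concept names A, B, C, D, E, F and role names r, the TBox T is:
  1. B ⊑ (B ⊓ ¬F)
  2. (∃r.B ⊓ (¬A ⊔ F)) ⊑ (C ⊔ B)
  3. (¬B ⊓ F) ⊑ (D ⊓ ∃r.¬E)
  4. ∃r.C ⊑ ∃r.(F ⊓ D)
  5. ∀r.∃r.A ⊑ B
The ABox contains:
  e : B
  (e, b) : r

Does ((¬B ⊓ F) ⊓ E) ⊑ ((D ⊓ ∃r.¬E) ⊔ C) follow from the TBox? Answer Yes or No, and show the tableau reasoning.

Yes

1. ((¬B ⊓ F) ⊓ E) ⊑ ((D ⊓ ∃r.¬E) ⊔ C)  ⇔  (((¬B ⊓ F) ⊓ E) ⊓ ((¬D ⊔ ∀r.E) ⊓ ¬C)) unsat w.r.t. T
   all branches close; clash {B, ¬B} at x₀
2. Hence ((¬B ⊓ F) ⊓ E) ⊑ ((D ⊓ ∃r.¬E) ⊔ C): entailed.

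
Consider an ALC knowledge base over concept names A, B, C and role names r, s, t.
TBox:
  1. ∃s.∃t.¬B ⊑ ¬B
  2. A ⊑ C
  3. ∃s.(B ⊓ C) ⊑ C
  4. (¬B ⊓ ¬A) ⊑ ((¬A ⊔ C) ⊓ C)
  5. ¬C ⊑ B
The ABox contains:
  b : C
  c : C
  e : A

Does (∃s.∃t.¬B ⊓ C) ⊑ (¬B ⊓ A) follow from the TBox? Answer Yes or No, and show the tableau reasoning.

1. (∃s.∃t.¬B ⊓ C) ⊑ (¬B ⊓ A)  ⇔  ((∃s.∃t.¬B ⊓ C) ⊓ (B ⊔ ¬A)) unsat w.r.t. T
   apply at x₀: ∃s.∃t.¬B⊑¬B
   open: L(x₀) ⊇ {C, ¬A, ¬B, ∃s.∃t.¬B} (+ ∃-successors)
2. Hence (∃s.∃t.¬B ⊓ C) ⊑ (¬B ⊓ A): not entailed.

No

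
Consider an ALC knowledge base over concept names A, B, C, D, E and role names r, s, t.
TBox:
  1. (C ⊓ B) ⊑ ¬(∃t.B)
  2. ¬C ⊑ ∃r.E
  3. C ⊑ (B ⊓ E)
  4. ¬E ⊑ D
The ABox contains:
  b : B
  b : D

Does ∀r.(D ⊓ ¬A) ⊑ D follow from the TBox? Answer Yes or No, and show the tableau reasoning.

No

1. ∀r.(D ⊓ ¬A) ⊑ D  ⇔  (∀r.(D ⊓ ¬A) ⊓ ¬D) unsat w.r.t. T
   open: L(x₀) ⊇ {B, C, E, ¬D, ∀r.(D ⊓ ¬A), …}
2. Hence ∀r.(D ⊓ ¬A) ⊑ D: not entailed.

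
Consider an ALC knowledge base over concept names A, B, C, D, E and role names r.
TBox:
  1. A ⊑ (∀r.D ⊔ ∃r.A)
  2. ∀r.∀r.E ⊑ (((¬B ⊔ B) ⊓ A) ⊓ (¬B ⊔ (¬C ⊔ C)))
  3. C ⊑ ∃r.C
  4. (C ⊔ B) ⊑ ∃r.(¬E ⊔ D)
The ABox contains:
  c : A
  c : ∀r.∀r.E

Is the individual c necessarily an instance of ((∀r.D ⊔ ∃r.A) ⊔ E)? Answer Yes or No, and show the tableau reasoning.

Yes

1. c : ((∀r.D ⊔ ∃r.A) ⊔ E)?  L(c) = {A, ∀r.∀r.E} ∪ {((∃r.¬D ⊓ ∀r.¬A) ⊓ ¬E)}
   clash {A, ¬A} at an ∃-successor — c ∈ ((∀r.D ⊔ ∃r.A) ⊔ E)
2. Hence c : ((∀r.D ⊔ ∃r.A) ⊔ E): entailed.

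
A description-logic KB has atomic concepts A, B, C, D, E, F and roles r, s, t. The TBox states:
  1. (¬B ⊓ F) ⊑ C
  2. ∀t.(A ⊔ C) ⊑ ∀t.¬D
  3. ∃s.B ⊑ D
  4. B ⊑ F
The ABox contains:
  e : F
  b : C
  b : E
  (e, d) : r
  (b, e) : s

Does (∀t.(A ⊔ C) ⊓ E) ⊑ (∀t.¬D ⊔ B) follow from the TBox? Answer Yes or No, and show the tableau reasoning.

1. (∀t.(A ⊔ C) ⊓ E) ⊑ (∀t.¬D ⊔ B)  ⇔  ((∀t.(A ⊔ C) ⊓ E) ⊓ (∃t.D ⊓ ¬B)) unsat w.r.t. T
   all branches close; clash {D, ¬D} at an ∃-successor
2. Hence (∀t.(A ⊔ C) ⊓ E) ⊑ (∀t.¬D ⊔ B): entailed.

Yes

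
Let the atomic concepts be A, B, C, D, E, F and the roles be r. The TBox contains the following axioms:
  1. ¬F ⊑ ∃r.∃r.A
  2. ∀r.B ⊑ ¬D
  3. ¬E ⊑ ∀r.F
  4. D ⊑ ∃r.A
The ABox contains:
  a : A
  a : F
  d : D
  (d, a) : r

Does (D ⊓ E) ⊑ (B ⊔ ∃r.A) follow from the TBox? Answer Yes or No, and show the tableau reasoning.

1. (D ⊓ E) ⊑ (B ⊔ ∃r.A)  ⇔  ((D ⊓ E) ⊓ (¬B ⊓ ∀r.¬A)) unsat w.r.t. T
   all branches close; clash {D, ¬D} at x₀
2. Hence (D ⊓ E) ⊑ (B ⊔ ∃r.A): entailed.

Yes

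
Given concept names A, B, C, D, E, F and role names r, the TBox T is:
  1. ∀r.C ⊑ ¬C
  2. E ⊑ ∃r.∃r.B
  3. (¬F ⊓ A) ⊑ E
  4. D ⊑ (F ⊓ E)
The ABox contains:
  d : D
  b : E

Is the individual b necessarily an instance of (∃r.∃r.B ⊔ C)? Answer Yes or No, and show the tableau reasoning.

Yes

1. b : (∃r.∃r.B ⊔ C)?  L(b) = {E} ∪ {(∀r.∀r.¬B ⊓ ¬C)}
   clash {B, ¬B} at an ∃-successor — b ∈ (∃r.∃r.B ⊔ C)
2. Hence b : (∃r.∃r.B ⊔ C): entailed.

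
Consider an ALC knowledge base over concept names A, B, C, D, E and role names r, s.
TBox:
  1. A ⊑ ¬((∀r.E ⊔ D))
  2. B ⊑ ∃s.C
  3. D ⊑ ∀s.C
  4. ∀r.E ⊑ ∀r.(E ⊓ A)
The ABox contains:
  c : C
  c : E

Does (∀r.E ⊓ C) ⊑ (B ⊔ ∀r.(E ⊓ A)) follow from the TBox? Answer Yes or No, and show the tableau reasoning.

Yes

1. (∀r.E ⊓ C) ⊑ (B ⊔ ∀r.(E ⊓ A))  ⇔  ((∀r.E ⊓ C) ⊓ (¬B ⊓ ∃r.(¬E ⊔ ¬A))) unsat w.r.t. T
   all branches close; clash {A, ¬A} at an ∃-successor
2. Hence (∀r.E ⊓ C) ⊑ (B ⊔ ∀r.(E ⊓ A)): entailed.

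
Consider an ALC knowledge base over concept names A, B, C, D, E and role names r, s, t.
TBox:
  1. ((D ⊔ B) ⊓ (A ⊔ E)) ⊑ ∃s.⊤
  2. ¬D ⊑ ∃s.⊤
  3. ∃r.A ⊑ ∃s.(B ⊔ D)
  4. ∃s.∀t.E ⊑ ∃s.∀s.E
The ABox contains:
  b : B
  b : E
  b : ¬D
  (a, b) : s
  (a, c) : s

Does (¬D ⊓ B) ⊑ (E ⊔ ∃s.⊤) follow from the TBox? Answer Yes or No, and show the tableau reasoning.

Yes

1. (¬D ⊓ B) ⊑ (E ⊔ ∃s.⊤)  ⇔  ((¬D ⊓ B) ⊓ (¬E ⊓ ∀s.⊥)) unsat w.r.t. T
   all branches close; clash ⊥ at an ∃-successor
2. Hence (¬D ⊓ B) ⊑ (E ⊔ ∃s.⊤): entailed.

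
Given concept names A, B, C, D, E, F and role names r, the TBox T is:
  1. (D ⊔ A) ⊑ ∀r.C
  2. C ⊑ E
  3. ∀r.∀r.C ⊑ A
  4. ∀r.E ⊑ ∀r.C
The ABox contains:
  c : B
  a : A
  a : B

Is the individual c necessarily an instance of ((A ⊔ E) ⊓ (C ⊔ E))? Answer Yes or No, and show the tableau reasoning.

1. c : ((A ⊔ E) ⊓ (C ⊔ E))?  L(c) = {B} ∪ {((¬A ⊓ ¬E) ⊔ (¬C ⊓ ¬E))}
   open: L(c) ⊇ {B, ¬A, ¬C, ¬D, ¬E, …} (+ ∃-successors) — c ∉ ((A ⊔ E) ⊓ (C ⊔ E)) possible
2. Hence c : ((A ⊔ E) ⊓ (C ⊔ E)): not entailed.

No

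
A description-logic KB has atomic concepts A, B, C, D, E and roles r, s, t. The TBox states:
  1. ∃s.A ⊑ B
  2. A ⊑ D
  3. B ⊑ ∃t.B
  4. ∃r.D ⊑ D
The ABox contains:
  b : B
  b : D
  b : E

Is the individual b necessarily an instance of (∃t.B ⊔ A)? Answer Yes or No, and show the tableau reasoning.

Yes

1. b : (∃t.B ⊔ A)?  L(b) = {B, D, E} ∪ {(∀t.¬B ⊓ ¬A)}
   clash {B, ¬B} at an ∃-successor — b ∈ (∃t.B ⊔ A)
2. Hence b : (∃t.B ⊔ A): entailed.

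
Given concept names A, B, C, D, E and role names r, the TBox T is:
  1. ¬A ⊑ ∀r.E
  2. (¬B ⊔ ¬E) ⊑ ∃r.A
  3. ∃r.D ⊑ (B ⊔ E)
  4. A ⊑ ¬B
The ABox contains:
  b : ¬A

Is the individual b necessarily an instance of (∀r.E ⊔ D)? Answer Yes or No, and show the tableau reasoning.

1. b : (∀r.E ⊔ D)?  L(b) = {¬A} ∪ {(∃r.¬E ⊓ ¬D)}
   clash {E, ¬E} at an ∃-successor — b ∈ (∀r.E ⊔ D)
2. Hence b : (∀r.E ⊔ D): entailed.

Yes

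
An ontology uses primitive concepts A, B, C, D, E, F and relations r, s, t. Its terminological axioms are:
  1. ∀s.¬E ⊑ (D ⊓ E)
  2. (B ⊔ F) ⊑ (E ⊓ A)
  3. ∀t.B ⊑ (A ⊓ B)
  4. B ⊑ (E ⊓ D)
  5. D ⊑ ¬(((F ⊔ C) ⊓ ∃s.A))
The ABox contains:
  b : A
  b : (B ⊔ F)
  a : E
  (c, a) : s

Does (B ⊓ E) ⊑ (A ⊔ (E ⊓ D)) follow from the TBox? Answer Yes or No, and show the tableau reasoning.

Yes

1. (B ⊓ E) ⊑ (A ⊔ (E ⊓ D))  ⇔  ((B ⊓ E) ⊓ (¬A ⊓ (¬E ⊔ ¬D))) unsat w.r.t. T
   all branches close; clash {D, ¬D} at x₀
2. Hence (B ⊓ E) ⊑ (A ⊔ (E ⊓ D)): entailed.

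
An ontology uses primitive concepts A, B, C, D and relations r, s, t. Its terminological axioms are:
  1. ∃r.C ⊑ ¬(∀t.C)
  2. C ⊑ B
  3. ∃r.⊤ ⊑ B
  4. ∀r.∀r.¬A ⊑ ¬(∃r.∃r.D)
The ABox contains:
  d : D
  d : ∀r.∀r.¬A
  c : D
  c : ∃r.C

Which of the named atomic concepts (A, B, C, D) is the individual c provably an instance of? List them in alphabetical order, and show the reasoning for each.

{B, D}

1. c : A?  L(c) = {D, ∃r.C} ∪ {¬A}
   apply at c: ∃r.C⊑¬(∀t.C)
   open: L(c) ⊇ {B, D, ¬A, ¬C, ∃r.C, …} (+ ∃-successors) — c ∉ A possible
2. c : B?  L(c) = {D, ∃r.C} ∪ {¬B}
   clash {B, ¬B} at c — c ∈ B
3. c : C?  L(c) = {D, ∃r.C} ∪ {¬C}
   apply at c: ∃r.C⊑¬(∀t.C)
   open: L(c) ⊇ {B, D, ¬C, ∃r.C, ∃r.∃r.A, …} (+ ∃-successors) — c ∉ C possible
4. c : D?  L(c) = {D, ∃r.C} ∪ {¬D}
   clash {D, ¬D} at c — c ∈ D
5. Entailed for c: {B, D}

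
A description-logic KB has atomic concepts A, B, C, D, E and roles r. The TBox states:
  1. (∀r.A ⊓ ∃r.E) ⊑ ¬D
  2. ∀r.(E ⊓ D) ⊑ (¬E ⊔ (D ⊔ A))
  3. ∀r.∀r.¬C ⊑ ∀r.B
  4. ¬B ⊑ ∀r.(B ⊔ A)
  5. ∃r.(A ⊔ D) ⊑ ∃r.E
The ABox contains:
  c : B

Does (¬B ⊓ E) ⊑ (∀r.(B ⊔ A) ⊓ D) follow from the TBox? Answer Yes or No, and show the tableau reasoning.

No

1. (¬B ⊓ E) ⊑ (∀r.(B ⊔ A) ⊓ D)  ⇔  ((¬B ⊓ E) ⊓ (∃r.(¬B ⊓ ¬A) ⊔ ¬D)) unsat w.r.t. T
   apply at x₀: ¬B⊑∀r.(B ⊔ A)
   open: L(x₀) ⊇ {E, ¬B, ¬D, ∀r.(B ⊔ A), ∀r.(¬A ⊓ ¬D), …} (+ ∃-successors)
2. Hence (¬B ⊓ E) ⊑ (∀r.(B ⊔ A) ⊓ D): not entailed.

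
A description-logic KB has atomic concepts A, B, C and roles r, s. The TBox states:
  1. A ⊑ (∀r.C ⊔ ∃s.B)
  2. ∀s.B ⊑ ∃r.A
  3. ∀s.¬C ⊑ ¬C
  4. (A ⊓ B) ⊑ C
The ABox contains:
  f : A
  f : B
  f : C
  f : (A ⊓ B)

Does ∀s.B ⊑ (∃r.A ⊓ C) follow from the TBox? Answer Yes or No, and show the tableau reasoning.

1. ∀s.B ⊑ (∃r.A ⊓ C)  ⇔  (∀s.B ⊓ (∀r.¬A ⊔ ¬C)) unsat w.r.t. T
   apply at x₀: ∀s.B⊑∃r.A
   open: L(x₀) ⊇ {¬A, ¬C, ∀s.B, ∃r.A, ∃s.C} (+ ∃-successors)
2. Hence ∀s.B ⊑ (∃r.A ⊓ C): not entailed.

No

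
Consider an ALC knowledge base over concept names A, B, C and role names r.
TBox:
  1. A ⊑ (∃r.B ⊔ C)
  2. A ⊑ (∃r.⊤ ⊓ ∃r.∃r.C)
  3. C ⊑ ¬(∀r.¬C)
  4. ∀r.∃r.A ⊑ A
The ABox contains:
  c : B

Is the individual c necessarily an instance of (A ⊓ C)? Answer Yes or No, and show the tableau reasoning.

1. c : (A ⊓ C)?  L(c) = {B} ∪ {(¬A ⊔ ¬C)}
   open: L(c) ⊇ {B, ¬A, ¬C, ∃r.∀r.¬A} (+ ∃-successors) — c ∉ (A ⊓ C) possible
2. Hence c : (A ⊓ C): not entailed.

No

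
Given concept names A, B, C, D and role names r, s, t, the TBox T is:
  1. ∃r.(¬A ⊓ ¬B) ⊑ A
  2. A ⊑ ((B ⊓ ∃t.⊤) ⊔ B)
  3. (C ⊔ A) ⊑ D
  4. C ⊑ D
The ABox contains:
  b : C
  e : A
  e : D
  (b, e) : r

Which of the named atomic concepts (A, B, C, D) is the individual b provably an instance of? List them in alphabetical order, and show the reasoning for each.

{C, D}

1. b : A?  L(b) = {C} ∪ {¬A}
   apply at b: C⊑D
   open: L(b) ⊇ {C, D, ¬A, ∀r.(A ⊔ B)} — b ∉ A possible
2. b : B?  L(b) = {C} ∪ {¬B}
   apply at b: C⊑D
   open: L(b) ⊇ {C, D, ¬A, ¬B, ∀r.(A ⊔ B)} — b ∉ B possible
3. b : C?  L(b) = {C} ∪ {¬C}
   clash {C, ¬C} at b — b ∈ C
4. b : D?  L(b) = {C} ∪ {¬D}
   clash {D, ¬D} at b — b ∈ D
5. Entailed for b: {C, D}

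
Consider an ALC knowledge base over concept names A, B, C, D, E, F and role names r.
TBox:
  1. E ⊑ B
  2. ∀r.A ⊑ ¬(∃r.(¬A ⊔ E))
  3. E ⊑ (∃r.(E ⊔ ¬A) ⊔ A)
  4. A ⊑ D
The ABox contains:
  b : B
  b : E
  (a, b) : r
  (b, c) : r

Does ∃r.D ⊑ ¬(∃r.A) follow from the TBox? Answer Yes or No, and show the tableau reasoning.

No

1. ∃r.D ⊑ ¬(∃r.A)  ⇔  (∃r.D ⊓ ∃r.A) unsat w.r.t. T
   open: L(x₀) ⊇ {¬A, ¬E, ∃r.A, ∃r.D, ∃r.¬A} (+ ∃-successors)
2. Hence ∃r.D ⊑ ¬(∃r.A): not entailed.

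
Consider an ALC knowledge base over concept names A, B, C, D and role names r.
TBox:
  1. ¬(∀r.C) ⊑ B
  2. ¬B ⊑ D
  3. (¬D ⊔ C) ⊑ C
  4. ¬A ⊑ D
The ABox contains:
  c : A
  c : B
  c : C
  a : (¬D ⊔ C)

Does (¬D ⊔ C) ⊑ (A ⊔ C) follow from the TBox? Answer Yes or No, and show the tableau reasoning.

Yes

1. (¬D ⊔ C) ⊑ (A ⊔ C)  ⇔  ((¬D ⊔ C) ⊓ (¬A ⊓ ¬C)) unsat w.r.t. T
   all branches close; clash {C, ¬C} at x₀
2. Hence (¬D ⊔ C) ⊑ (A ⊔ C): entailed.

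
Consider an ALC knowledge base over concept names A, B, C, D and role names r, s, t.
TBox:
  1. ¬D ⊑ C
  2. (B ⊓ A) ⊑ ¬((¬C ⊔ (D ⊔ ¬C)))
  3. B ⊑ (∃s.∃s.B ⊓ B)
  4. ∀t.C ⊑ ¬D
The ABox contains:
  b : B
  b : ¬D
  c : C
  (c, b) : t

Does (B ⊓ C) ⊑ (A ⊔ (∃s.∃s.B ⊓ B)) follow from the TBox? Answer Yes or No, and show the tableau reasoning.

1. (B ⊓ C) ⊑ (A ⊔ (∃s.∃s.B ⊓ B))  ⇔  ((B ⊓ C) ⊓ (¬A ⊓ (∀s.∀s.¬B ⊔ ¬B))) unsat w.r.t. T
   all branches close; clash {B, ¬B} at x₀
2. Hence (B ⊓ C) ⊑ (A ⊔ (∃s.∃s.B ⊓ B)): entailed.

Yes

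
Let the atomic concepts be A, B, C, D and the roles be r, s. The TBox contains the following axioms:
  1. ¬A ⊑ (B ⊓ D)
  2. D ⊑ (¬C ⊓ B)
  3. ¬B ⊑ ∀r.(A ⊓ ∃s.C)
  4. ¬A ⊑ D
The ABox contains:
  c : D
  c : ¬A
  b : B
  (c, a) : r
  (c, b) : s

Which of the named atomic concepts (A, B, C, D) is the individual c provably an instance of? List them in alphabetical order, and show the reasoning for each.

{B, D}

1. c : A?  L(c) = {D, ¬A} ∪ {¬A}
   apply at c: ¬A⊑(B ⊓ D); D⊑(¬C ⊓ B)
   open: L(c) ⊇ {B, D, ¬A, ¬C} — c ∉ A possible
2. c : B?  L(c) = {D, ¬A} ∪ {¬B}
   clash {B, ¬B} at c — c ∈ B
3. c : C?  L(c) = {D, ¬A} ∪ {¬C}
   apply at c: ¬A⊑(B ⊓ D); D⊑(¬C ⊓ B)
   open: L(c) ⊇ {B, D, ¬A, ¬C} — c ∉ C possible
4. c : D?  L(c) = {D, ¬A} ∪ {¬D}
   clash {D, ¬D} at c — c ∈ D
5. Entailed for c: {B, D}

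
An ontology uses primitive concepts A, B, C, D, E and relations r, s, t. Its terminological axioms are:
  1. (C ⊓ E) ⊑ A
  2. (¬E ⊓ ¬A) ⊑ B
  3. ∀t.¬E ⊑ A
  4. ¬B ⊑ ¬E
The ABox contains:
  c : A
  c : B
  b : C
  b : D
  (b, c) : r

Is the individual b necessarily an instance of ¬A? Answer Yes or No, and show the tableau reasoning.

1. b : ¬A?  L(b) = {C, D} ∪ {A}
   open: L(b) ⊇ {A, B, C, D} — b ∉ ¬A possible
2. Hence b : ¬A: not entailed.

No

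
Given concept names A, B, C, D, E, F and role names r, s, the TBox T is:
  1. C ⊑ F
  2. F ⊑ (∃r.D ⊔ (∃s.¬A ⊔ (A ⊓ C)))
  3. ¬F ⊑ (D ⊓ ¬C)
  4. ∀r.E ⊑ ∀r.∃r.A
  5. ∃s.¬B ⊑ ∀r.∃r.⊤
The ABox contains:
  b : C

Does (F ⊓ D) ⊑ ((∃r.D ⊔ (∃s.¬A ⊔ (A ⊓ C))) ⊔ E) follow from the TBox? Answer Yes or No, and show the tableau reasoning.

1. (F ⊓ D) ⊑ ((∃r.D ⊔ (∃s.¬A ⊔ (A ⊓ C))) ⊔ E)  ⇔  ((F ⊓ D) ⊓ ((∀r.¬D ⊓ (∀s.A ⊓ (¬A ⊔ ¬C))) ⊓ ¬E)) unsat w.r.t. T
   all branches close; clash {C, ¬C} at x₀
2. Hence (F ⊓ D) ⊑ ((∃r.D ⊔ (∃s.¬A ⊔ (A ⊓ C))) ⊔ E): entailed.

Yes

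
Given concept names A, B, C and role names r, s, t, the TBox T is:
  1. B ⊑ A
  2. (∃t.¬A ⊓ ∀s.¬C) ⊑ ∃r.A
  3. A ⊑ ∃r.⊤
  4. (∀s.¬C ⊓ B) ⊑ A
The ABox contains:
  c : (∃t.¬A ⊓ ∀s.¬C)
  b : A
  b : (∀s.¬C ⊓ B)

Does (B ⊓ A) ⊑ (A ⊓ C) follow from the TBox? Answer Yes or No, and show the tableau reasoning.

1. (B ⊓ A) ⊑ (A ⊓ C)  ⇔  ((B ⊓ A) ⊓ (¬A ⊔ ¬C)) unsat w.r.t. T
   apply at x₀: A⊑∃r.⊤
   open: L(x₀) ⊇ {A, B, ¬C, ∀t.A, ∃r.⊤} (+ ∃-successors)
2. Hence (B ⊓ A) ⊑ (A ⊓ C): not entailed.

No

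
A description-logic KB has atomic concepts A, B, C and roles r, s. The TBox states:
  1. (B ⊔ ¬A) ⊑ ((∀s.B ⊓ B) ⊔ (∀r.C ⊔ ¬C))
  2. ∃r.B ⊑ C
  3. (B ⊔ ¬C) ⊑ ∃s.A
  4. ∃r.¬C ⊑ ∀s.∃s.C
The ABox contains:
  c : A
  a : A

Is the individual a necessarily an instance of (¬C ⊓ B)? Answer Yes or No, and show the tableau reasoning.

1. a : (¬C ⊓ B)?  L(a) = {A} ∪ {(C ⊔ ¬B)}
   open: L(a) ⊇ {A, C, ¬B, ∀r.C} — a ∉ (¬C ⊓ B) possible
2. Hence a : (¬C ⊓ B): not entailed.

No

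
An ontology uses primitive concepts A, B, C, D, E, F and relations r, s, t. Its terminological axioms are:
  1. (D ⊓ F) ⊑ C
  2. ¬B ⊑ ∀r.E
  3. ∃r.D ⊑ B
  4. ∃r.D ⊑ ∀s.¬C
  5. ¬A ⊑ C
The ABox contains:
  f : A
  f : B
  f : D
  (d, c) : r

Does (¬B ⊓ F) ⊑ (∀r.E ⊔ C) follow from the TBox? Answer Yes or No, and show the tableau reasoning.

Yes

1. (¬B ⊓ F) ⊑ (∀r.E ⊔ C)  ⇔  ((¬B ⊓ F) ⊓ (∃r.¬E ⊓ ¬C)) unsat w.r.t. T
   all branches close; clash {C, ¬C} at x₀
2. Hence (¬B ⊓ F) ⊑ (∀r.E ⊔ C): entailed.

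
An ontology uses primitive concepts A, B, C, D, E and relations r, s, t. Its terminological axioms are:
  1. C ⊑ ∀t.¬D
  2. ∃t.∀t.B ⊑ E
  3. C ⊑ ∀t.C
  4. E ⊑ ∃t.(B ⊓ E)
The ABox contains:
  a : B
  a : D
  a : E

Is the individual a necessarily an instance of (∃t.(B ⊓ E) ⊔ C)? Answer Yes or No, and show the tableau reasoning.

1. a : (∃t.(B ⊓ E) ⊔ C)?  L(a) = {B, D, E} ∪ {(∀t.(¬B ⊔ ¬E) ⊓ ¬C)}
   clash {E, ¬E} at an ∃-successor — a ∈ (∃t.(B ⊓ E) ⊔ C)
2. Hence a : (∃t.(B ⊓ E) ⊔ C): entailed.

Yes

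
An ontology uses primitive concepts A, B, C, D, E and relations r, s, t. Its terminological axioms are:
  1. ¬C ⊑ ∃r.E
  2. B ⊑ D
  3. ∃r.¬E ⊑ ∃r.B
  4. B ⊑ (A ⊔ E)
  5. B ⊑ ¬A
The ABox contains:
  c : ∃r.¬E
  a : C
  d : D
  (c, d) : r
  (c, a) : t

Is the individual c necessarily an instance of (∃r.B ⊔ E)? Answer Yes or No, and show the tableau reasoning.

Yes

1. c : (∃r.B ⊔ E)?  L(c) = {∃r.¬E} ∪ {(∀r.¬B ⊓ ¬E)}
   clash {E, ¬E} at c — c ∈ (∃r.B ⊔ E)
2. Hence c : (∃r.B ⊔ E): entailed.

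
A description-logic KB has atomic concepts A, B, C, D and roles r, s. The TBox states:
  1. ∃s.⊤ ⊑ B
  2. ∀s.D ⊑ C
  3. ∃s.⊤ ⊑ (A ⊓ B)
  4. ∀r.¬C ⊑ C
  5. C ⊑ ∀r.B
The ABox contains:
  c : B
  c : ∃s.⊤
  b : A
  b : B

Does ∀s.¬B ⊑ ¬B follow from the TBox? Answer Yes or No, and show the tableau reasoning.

1. ∀s.¬B ⊑ ¬B  ⇔  (∀s.¬B ⊓ B) unsat w.r.t. T
   open: L(x₀) ⊇ {A, B, ¬C, ∀s.¬B, ∃r.C, …} (+ ∃-successors)
2. Hence ∀s.¬B ⊑ ¬B: not entailed.

No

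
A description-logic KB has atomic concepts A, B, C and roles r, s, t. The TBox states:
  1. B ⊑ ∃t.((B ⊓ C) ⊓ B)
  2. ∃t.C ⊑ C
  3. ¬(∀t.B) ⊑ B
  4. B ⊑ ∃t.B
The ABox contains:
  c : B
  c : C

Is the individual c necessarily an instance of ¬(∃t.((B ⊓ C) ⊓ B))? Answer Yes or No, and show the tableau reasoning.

No

1. c : ¬(∃t.((B ⊓ C) ⊓ B))?  L(c) = {B, C} ∪ {∃t.((B ⊓ C) ⊓ B)}
   apply at c: B⊑∃t.B
   open: L(c) ⊇ {B, C, ∃t.((B ⊓ C) ⊓ B), ∃t.B} (+ ∃-successors) — c ∉ ¬(∃t.((B ⊓ C) ⊓ B)) possible
2. Hence c : ¬(∃t.((B ⊓ C) ⊓ B)): not entailed.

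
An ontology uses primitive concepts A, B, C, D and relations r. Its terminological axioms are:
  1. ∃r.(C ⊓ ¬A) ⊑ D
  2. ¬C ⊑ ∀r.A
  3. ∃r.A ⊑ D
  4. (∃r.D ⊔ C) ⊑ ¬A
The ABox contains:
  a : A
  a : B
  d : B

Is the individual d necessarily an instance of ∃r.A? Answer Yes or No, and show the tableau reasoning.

No

1. d : ∃r.A?  L(d) = {B} ∪ {∀r.¬A}
   open: L(d) ⊇ {B, C, ¬A, ∀r.(¬C ⊔ A), ∀r.¬A} — d ∉ ∃r.A possible
2. Hence d : ∃r.A: not entailed.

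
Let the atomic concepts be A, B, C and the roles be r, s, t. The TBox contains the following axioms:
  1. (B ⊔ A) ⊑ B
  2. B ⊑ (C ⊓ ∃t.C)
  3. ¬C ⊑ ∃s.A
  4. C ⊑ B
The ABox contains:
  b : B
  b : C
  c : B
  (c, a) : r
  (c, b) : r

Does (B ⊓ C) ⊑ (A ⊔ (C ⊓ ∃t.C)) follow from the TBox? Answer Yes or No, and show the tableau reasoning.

1. (B ⊓ C) ⊑ (A ⊔ (C ⊓ ∃t.C))  ⇔  ((B ⊓ C) ⊓ (¬A ⊓ (¬C ⊔ ∀t.¬C))) unsat w.r.t. T
   all branches close; clash {C, ¬C} at an ∃-successor
2. Hence (B ⊓ C) ⊑ (A ⊔ (C ⊓ ∃t.C)): entailed.

Yes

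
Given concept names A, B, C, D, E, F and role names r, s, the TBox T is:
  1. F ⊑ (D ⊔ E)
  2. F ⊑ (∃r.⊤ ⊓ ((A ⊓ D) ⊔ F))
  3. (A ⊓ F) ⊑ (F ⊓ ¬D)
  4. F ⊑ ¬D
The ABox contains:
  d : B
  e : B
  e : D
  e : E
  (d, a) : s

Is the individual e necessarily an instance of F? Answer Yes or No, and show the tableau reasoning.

1. e : F?  L(e) = {B, D, E} ∪ {¬F}
   open: L(e) ⊇ {B, D, E, ¬F} — e ∉ F possible
2. Hence e : F: not entailed.

No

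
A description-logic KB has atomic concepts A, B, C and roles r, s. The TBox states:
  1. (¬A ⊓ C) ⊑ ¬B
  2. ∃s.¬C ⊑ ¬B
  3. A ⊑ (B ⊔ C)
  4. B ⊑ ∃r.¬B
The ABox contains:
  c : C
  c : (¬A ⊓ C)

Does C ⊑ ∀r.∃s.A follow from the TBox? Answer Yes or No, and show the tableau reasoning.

No

1. C ⊑ ∀r.∃s.A  ⇔  (C ⊓ ∃r.∀s.¬A) unsat w.r.t. T
   open: L(x₀) ⊇ {C, ¬A, ¬B, ∀s.C, ∃r.∀s.¬A} (+ ∃-successors)
2. Hence C ⊑ ∀r.∃s.A: not entailed.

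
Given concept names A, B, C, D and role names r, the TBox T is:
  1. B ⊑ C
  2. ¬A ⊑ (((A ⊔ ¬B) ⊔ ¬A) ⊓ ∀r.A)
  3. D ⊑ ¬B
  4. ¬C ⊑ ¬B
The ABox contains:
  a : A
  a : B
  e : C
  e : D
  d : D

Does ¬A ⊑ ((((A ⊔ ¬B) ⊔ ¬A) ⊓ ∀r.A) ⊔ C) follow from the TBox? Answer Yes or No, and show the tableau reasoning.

Yes

1. ¬A ⊑ ((((A ⊔ ¬B) ⊔ ¬A) ⊓ ∀r.A) ⊔ C)  ⇔  (¬A ⊓ ((((¬A ⊓ B) ⊓ A) ⊔ ∃r.¬A) ⊓ ¬C)) unsat w.r.t. T
   all branches close; clash {A, ¬A} at an ∃-successor
2. Hence ¬A ⊑ ((((A ⊔ ¬B) ⊔ ¬A) ⊓ ∀r.A) ⊔ C): entailed.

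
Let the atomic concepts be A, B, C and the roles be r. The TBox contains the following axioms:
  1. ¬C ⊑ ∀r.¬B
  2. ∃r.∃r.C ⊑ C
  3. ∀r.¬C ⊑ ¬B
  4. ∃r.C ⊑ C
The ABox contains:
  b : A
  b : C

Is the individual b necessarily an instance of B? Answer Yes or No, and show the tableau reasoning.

No

1. b : B?  L(b) = {A, C} ∪ {¬B}
   open: L(b) ⊇ {A, C, ¬B} — b ∉ B possible
2. Hence b : B: not entailed.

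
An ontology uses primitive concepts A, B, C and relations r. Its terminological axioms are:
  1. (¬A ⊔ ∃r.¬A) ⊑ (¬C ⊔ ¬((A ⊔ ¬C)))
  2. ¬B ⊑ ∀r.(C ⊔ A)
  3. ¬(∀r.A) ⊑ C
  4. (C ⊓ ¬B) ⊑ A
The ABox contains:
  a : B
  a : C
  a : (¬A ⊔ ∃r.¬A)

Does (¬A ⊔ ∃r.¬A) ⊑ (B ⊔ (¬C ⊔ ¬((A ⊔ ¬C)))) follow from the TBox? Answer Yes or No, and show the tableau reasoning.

Yes

1. (¬A ⊔ ∃r.¬A) ⊑ (B ⊔ (¬C ⊔ ¬((A ⊔ ¬C))))  ⇔  ((¬A ⊔ ∃r.¬A) ⊓ (¬B ⊓ (C ⊓ (A ⊔ ¬C)))) unsat w.r.t. T
   all branches close; clash {C, ¬C} at x₀
2. Hence (¬A ⊔ ∃r.¬A) ⊑ (B ⊔ (¬C ⊔ ¬((A ⊔ ¬C)))): entailed.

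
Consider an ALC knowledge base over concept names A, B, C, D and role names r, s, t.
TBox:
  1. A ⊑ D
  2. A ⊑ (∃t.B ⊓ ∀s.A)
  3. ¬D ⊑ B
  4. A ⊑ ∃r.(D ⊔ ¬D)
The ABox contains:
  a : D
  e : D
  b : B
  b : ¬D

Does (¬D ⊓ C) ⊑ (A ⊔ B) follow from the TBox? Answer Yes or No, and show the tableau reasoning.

Yes

1. (¬D ⊓ C) ⊑ (A ⊔ B)  ⇔  ((¬D ⊓ C) ⊓ (¬A ⊓ ¬B)) unsat w.r.t. T
   all branches close; clash {B, ¬B} at x₀
2. Hence (¬D ⊓ C) ⊑ (A ⊔ B): entailed.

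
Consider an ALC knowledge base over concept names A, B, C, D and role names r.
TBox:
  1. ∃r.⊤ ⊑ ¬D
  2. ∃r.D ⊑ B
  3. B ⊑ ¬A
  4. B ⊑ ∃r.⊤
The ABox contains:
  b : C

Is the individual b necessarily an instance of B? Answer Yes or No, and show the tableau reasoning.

No

1. b : B?  L(b) = {C} ∪ {¬B}
   open: L(b) ⊇ {C, ¬B, ∀r.¬D, ∀r.⊥} — b ∉ B possible
2. Hence b : B: not entailed.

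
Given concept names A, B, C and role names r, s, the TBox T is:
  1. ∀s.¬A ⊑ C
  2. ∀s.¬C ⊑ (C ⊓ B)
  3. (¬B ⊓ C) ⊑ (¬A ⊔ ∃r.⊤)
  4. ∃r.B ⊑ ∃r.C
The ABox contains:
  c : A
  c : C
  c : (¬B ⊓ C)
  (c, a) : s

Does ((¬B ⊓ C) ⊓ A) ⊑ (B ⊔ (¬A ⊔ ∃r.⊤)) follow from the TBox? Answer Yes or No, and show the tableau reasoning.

Yes

1. ((¬B ⊓ C) ⊓ A) ⊑ (B ⊔ (¬A ⊔ ∃r.⊤))  ⇔  (((¬B ⊓ C) ⊓ A) ⊓ (¬B ⊓ (A ⊓ ∀r.⊥))) unsat w.r.t. T
   all branches close; clash {B, ¬B} at x₀
2. Hence ((¬B ⊓ C) ⊓ A) ⊑ (B ⊔ (¬A ⊔ ∃r.⊤)): entailed.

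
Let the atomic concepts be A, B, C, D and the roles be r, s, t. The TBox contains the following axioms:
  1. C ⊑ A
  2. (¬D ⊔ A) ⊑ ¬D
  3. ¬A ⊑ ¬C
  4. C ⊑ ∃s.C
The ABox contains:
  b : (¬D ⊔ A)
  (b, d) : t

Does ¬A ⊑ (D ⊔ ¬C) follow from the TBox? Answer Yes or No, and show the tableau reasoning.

1. ¬A ⊑ (D ⊔ ¬C)  ⇔  (¬A ⊓ (¬D ⊓ C)) unsat w.r.t. T
   all branches close; clash {C, ¬C} at x₀
2. Hence ¬A ⊑ (D ⊔ ¬C): entailed.

Yes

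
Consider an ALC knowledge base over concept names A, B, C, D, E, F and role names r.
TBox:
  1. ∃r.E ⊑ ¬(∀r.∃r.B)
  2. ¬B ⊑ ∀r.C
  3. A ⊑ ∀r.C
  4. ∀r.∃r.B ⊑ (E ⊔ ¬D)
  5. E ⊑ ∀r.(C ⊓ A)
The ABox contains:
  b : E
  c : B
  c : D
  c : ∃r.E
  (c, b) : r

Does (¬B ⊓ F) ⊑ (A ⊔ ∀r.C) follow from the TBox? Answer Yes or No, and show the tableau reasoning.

Yes

1. (¬B ⊓ F) ⊑ (A ⊔ ∀r.C)  ⇔  ((¬B ⊓ F) ⊓ (¬A ⊓ ∃r.¬C)) unsat w.r.t. T
   all branches close; clash {C, ¬C} at an ∃-successor
2. Hence (¬B ⊓ F) ⊑ (A ⊔ ∀r.C): entailed.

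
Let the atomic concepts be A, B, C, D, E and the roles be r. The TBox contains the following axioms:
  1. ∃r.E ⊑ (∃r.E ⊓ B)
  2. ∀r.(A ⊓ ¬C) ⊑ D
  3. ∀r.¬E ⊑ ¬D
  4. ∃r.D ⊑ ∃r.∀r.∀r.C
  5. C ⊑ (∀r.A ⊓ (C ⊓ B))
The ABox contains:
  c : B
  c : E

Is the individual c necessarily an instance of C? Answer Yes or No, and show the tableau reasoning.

1. c : C?  L(c) = {B, E} ∪ {¬C}
   open: L(c) ⊇ {B, E, ¬C, ∀r.¬D, ∃r.(¬A ⊔ C), …} (+ ∃-successors) — c ∉ C possible
2. Hence c : C: not entailed.

No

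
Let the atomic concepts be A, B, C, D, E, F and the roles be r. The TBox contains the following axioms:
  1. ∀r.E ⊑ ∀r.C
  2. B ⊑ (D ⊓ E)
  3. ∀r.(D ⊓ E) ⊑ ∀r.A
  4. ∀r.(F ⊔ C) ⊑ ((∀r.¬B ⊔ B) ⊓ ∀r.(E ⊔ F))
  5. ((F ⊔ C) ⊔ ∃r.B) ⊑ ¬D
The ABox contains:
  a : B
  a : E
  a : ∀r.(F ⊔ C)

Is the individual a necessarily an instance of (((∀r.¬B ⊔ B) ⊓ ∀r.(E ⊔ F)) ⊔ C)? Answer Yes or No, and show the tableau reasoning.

Yes

1. a : (((∀r.¬B ⊔ B) ⊓ ∀r.(E ⊔ F)) ⊔ C)?  L(a) = {B, E, ∀r.(F ⊔ C)} ∪ {(((∃r.B ⊓ ¬B) ⊔ ∃r.(¬E ⊓ ¬F)) ⊓ ¬C)}
   clash {D, ¬D} at a — a ∈ (((∀r.¬B ⊔ B) ⊓ ∀r.(E ⊔ F)) ⊔ C)
2. Hence a : (((∀r.¬B ⊔ B) ⊓ ∀r.(E ⊔ F)) ⊔ C): entailed.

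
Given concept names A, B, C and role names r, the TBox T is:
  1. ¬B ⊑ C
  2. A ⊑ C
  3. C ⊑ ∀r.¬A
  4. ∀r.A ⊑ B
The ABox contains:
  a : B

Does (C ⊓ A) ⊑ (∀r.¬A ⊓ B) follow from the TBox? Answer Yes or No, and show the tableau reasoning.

No

1. (C ⊓ A) ⊑ (∀r.¬A ⊓ B)  ⇔  ((C ⊓ A) ⊓ (∃r.A ⊔ ¬B)) unsat w.r.t. T
   apply at x₀: C⊑∀r.¬A
   open: L(x₀) ⊇ {A, C, ¬B, ∀r.¬A, ∃r.¬A} (+ ∃-successors)
2. Hence (C ⊓ A) ⊑ (∀r.¬A ⊓ B): not entailed.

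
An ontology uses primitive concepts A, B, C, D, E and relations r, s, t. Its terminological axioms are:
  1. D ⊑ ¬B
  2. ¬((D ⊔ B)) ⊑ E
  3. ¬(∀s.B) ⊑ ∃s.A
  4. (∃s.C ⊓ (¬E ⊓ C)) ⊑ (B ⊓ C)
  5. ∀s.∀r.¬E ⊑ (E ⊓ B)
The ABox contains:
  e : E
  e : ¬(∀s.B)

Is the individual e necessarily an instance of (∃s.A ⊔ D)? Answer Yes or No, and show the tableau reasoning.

1. e : (∃s.A ⊔ D)?  L(e) = {E, ¬(∀s.B)} ∪ {(∀s.¬A ⊓ ¬D)}
   clash {A, ¬A} at an ∃-successor — e ∈ (∃s.A ⊔ D)
2. Hence e : (∃s.A ⊔ D): entailed.

Yes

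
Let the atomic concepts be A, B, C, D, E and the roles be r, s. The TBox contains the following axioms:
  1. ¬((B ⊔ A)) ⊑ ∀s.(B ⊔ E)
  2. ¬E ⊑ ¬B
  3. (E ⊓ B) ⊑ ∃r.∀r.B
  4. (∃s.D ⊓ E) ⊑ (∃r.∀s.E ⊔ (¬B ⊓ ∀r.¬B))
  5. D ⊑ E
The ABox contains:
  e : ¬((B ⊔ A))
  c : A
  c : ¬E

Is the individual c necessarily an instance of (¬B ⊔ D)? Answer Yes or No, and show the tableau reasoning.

Yes

1. c : (¬B ⊔ D)?  L(c) = {A, ¬E} ∪ {(B ⊓ ¬D)}
   clash {B, ¬B} at c — c ∈ (¬B ⊔ D)
2. Hence c : (¬B ⊔ D): entailed.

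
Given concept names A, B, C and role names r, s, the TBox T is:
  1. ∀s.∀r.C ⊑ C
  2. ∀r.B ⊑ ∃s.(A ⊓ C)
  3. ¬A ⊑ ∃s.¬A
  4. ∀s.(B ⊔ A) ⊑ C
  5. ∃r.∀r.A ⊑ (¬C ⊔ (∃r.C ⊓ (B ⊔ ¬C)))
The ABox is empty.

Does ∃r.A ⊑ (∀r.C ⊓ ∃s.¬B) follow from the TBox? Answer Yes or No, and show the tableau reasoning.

No

1. ∃r.A ⊑ (∀r.C ⊓ ∃s.¬B)  ⇔  (∃r.A ⊓ (∃r.¬C ⊔ ∀s.B)) unsat w.r.t. T
   open: L(x₀) ⊇ {A, ∀r.∃r.¬A, ∃r.A, ∃r.¬B, ∃r.¬C, …} (+ ∃-successors)
2. Hence ∃r.A ⊑ (∀r.C ⊓ ∃s.¬B): not entailed.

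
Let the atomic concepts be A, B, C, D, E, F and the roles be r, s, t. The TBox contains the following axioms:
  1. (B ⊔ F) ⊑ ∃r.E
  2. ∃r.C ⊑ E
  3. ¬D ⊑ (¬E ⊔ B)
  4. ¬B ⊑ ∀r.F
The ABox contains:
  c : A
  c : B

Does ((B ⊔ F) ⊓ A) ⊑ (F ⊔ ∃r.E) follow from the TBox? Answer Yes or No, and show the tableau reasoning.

Yes

1. ((B ⊔ F) ⊓ A) ⊑ (F ⊔ ∃r.E)  ⇔  (((B ⊔ F) ⊓ A) ⊓ (¬F ⊓ ∀r.¬E)) unsat w.r.t. T
   all branches close; clash {F, ¬F} at x₀
2. Hence ((B ⊔ F) ⊓ A) ⊑ (F ⊔ ∃r.E): entailed.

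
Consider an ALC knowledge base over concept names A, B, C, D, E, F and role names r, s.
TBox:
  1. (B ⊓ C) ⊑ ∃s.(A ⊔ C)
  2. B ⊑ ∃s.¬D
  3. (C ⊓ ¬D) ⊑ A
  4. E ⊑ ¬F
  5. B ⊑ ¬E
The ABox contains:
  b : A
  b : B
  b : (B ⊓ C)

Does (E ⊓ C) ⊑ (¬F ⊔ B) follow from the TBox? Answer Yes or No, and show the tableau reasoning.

1. (E ⊓ C) ⊑ (¬F ⊔ B)  ⇔  ((E ⊓ C) ⊓ (F ⊓ ¬B)) unsat w.r.t. T
   all branches close; clash {F, ¬F} at x₀
2. Hence (E ⊓ C) ⊑ (¬F ⊔ B): entailed.

Yes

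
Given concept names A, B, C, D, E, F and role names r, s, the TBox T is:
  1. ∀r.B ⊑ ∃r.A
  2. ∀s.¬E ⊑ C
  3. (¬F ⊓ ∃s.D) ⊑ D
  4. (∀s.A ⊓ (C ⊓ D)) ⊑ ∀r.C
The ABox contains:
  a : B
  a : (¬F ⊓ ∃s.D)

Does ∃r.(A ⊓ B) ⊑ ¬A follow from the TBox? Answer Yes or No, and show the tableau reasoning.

1. ∃r.(A ⊓ B) ⊑ ¬A  ⇔  (∃r.(A ⊓ B) ⊓ A) unsat w.r.t. T
   open: L(x₀) ⊇ {A, F, ∃r.(A ⊓ B), ∃r.¬B, ∃s.E, …} (+ ∃-successors)
2. Hence ∃r.(A ⊓ B) ⊑ ¬A: not entailed.

No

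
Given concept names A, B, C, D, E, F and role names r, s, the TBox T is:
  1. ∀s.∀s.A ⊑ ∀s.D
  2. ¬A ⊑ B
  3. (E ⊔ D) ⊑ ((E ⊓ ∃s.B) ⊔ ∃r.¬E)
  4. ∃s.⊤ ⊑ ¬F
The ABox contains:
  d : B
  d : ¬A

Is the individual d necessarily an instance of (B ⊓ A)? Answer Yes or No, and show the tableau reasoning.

1. d : (B ⊓ A)?  L(d) = {B, ¬A} ∪ {(¬B ⊔ ¬A)}
   open: L(d) ⊇ {B, ¬A, ¬D, ¬E, ∀s.D, …} — d ∉ (B ⊓ A) possible
2. Hence d : (B ⊓ A): not entailed.

No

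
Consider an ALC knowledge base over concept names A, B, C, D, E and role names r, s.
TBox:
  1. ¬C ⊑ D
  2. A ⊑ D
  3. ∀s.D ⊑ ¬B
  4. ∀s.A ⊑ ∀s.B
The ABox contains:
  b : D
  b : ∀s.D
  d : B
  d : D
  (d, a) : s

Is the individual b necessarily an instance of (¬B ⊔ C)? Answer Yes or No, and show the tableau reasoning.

1. b : (¬B ⊔ C)?  L(b) = {D, ∀s.D} ∪ {(B ⊓ ¬C)}
   clash {B, ¬B} at b — b ∈ (¬B ⊔ C)
2. Hence b : (¬B ⊔ C): entailed.

Yes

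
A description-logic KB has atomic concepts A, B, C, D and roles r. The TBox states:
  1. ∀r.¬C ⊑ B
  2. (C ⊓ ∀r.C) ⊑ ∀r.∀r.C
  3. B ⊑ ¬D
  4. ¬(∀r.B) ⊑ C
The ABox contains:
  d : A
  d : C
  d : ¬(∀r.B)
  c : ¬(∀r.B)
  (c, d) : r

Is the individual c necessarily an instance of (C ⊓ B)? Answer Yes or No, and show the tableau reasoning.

No

1. c : (C ⊓ B)?  L(c) = {¬(∀r.B)} ∪ {(¬C ⊔ ¬B)}
   apply at c: ¬(∀r.B)⊑C
   open: L(c) ⊇ {C, ¬B, ∃r.C, ∃r.¬B, ∃r.¬C} (+ ∃-successors) — c ∉ (C ⊓ B) possible
2. Hence c : (C ⊓ B): not entailed.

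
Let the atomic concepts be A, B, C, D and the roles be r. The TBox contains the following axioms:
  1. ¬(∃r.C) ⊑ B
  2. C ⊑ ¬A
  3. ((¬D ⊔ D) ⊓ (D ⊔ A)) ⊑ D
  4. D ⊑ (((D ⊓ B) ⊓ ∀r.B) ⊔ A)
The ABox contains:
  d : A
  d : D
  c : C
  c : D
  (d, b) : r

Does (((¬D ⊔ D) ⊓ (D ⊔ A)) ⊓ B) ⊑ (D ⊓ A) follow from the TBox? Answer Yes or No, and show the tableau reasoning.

No

1. (((¬D ⊔ D) ⊓ (D ⊔ A)) ⊓ B) ⊑ (D ⊓ A)  ⇔  ((((¬D ⊔ D) ⊓ (D ⊔ A)) ⊓ B) ⊓ (¬D ⊔ ¬A)) unsat w.r.t. T
   apply at x₀: ((¬D ⊔ D) ⊓ (D ⊔ A))⊑D
   open: L(x₀) ⊇ {B, D, ¬A, ¬C, ∀r.B}
2. Hence (((¬D ⊔ D) ⊓ (D ⊔ A)) ⊓ B) ⊑ (D ⊓ A): not entailed.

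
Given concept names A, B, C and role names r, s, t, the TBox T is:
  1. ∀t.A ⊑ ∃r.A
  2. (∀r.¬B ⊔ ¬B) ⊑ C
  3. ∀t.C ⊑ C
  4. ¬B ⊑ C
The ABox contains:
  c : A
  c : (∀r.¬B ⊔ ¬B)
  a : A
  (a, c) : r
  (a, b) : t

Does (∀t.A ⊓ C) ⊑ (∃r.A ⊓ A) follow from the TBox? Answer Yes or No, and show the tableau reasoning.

1. (∀t.A ⊓ C) ⊑ (∃r.A ⊓ A)  ⇔  ((∀t.A ⊓ C) ⊓ (∀r.¬A ⊔ ¬A)) unsat w.r.t. T
   apply at x₀: ∀t.A⊑∃r.A
   open: L(x₀) ⊇ {C, ¬A, ∀t.A, ∃r.A} (+ ∃-successors)
2. Hence (∀t.A ⊓ C) ⊑ (∃r.A ⊓ A): not entailed.

No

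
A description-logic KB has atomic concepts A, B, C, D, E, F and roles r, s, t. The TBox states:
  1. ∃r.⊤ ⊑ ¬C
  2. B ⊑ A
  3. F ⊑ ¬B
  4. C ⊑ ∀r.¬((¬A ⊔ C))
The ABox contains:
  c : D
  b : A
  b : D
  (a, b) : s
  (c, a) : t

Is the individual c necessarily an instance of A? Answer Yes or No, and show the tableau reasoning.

1. c : A?  L(c) = {D} ∪ {¬A}
   open: L(c) ⊇ {D, ¬A, ¬B, ¬C, ∀r.⊥} — c ∉ A possible
2. Hence c : A: not entailed.

No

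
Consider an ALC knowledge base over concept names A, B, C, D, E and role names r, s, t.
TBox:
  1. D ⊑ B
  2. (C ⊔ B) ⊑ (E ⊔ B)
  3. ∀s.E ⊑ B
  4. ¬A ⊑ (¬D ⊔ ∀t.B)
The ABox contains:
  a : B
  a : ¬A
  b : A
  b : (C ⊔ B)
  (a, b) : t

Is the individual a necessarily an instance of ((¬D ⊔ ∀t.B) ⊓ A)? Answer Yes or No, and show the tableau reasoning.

No

1. a : ((¬D ⊔ ∀t.B) ⊓ A)?  L(a) = {B, ¬A} ∪ {((D ⊓ ∃t.¬B) ⊔ ¬A)}
   apply at a: ¬A⊑(¬D ⊔ ∀t.B)
   open: L(a) ⊇ {B, ¬A, ¬D} — a ∉ ((¬D ⊔ ∀t.B) ⊓ A) possible
2. Hence a : ((¬D ⊔ ∀t.B) ⊓ A): not entailed.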